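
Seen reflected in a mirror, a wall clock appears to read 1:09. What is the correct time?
Reflection across the vertical (12-6) axis maps a hand at angle A degrees to (360 - A) degrees, which sends a reading of T minutes past 12:00 to (720 - T) minutes past 12:00.
Mirror reads 1:09 = 69 minutes past 12:00.
Actual time: (720 - 69) mod 720 = 651 minutes = 10:51.

Final answer: 10:51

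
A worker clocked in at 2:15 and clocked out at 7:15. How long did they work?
From 2:15 to 7:15:
(7 x 60 + 15) - (2 x 60 + 15) = 435 - 135 = 300 minutes
= 5 hours

Final answer: 5 hours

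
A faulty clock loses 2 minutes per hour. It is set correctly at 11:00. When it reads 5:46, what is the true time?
For every 60 true minutes, the faulty clock advances 58 minutes, so 1 faulty-clock minute corresponds to 60/58 true minutes.
From 11:00 to 5:46 on the faulty dial is 406 minutes.
True elapsed: 406 x 60/58 = 420 minutes = 7 hours.
True time: 11:00 + 7 hours = 6:00.

Final answer: 6:00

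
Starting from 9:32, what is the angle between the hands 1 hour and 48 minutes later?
First find the time 1 hour and 48 minutes after 9:32.
Total minutes: 9 x 60 + 32 + 1 x 60 + 48 = 680.
680 mod 720 = 680 minutes = 11:20.
Now compute the angle at 11:20:
Hour hand: 11 x 30 + 20 x 0.5 = 340 degrees
Minute hand: 20 x 6 = 120 degrees
Difference: |340 - 120| = 220 degrees
Smaller angle: 360 - 220 = 140 degrees

Final answer: 140 degrees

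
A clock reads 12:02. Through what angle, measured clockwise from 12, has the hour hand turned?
The hour hand moves 30 degrees per hour and 0.5 degrees per minute.
At 12:02: (0) x 30 + 2 x 0.5 = 0 + 1 = 1 degrees

Final answer: 1 degrees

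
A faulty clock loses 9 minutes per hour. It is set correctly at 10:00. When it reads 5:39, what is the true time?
For every 60 true minutes, the faulty clock advances 51 minutes, so 1 faulty-clock minute corresponds to 60/51 true minutes.
From 10:00 to 5:39 on the faulty dial is 459 minutes.
True elapsed: 459 x 60/51 = 540 minutes = 9 hours.
True time: 10:00 + 9 hours = 7:00.

Final answer: 7:00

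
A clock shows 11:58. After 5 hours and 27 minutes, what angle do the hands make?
First find the time 5 hours and 27 minutes after 11:58.
Total minutes: 11 x 60 + 58 + 5 x 60 + 27 = 1045.
1045 mod 720 = 325 minutes = 5:25.
Now compute the angle at 5:25:
Hour hand: 5 x 30 + 25 x 0.5 = 162.5 degrees
Minute hand: 25 x 6 = 150 degrees
Difference: |162.5 - 150| = 12.5 degrees
The angle is 12.5 degrees

Final answer: 12.5 degrees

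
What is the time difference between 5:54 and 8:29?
From 5:54 to 8:29:
(8 x 60 + 29) - (5 x 60 + 54) = 509 - 354 = 155 minutes
= 2 hours and 35 minutes

Final answer: 2 hours and 35 minutes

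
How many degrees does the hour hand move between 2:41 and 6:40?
The hour hand moves 0.5 degrees per minute.
Time elapsed: 6:40 - 2:41 = 239 minutes
Angular displacement: 239 x 0.5 = 119.5 degrees

Final answer: 119.5 degrees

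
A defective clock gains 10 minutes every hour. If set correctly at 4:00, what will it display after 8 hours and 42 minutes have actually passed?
For every 60 true minutes, the faulty clock advances 60 + 10 = 70 minutes.
True elapsed: 8 hours and 42 minutes = 522 minutes.
Faulty clock advances: 522 x 70/60 = 609 minutes (drift: 87 minutes ahead).
Shown time: 4:00 + 609 minutes = 2:09.

Final answer: 2:09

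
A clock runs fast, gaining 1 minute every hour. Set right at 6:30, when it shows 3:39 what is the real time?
For every 60 true minutes, the faulty clock advances 61 minutes, so 1 faulty-clock minute corresponds to 60/61 true minutes.
From 6:30 to 3:39 on the faulty dial is 549 minutes.
True elapsed: 549 x 60/61 = 540 minutes = 9 hours.
True time: 6:30 + 9 hours = 3:30.

Final answer: 3:30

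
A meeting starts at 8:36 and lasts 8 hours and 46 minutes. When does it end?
Starting time: 8:36
Adding 46 minutes to 36 minutes: 36 + 46 = 82 minutes = 1 hour and 22 minutes
Adding 8 hours: 8 + 8 + 1 (carry) = 17 - 12 = 5
Final time: 5:22

Final answer: 5:22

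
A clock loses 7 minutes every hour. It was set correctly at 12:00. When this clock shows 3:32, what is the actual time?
For every 60 true minutes, the faulty clock advances 53 minutes, so 1 faulty-clock minute corresponds to 60/53 true minutes.
From 12:00 to 3:32 on the faulty dial is 212 minutes.
True elapsed: 212 x 60/53 = 240 minutes = 4 hours.
True time: 12:00 + 4 hours = 4:00.

Final answer: 4:00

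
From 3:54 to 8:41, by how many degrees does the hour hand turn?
The hour hand moves 0.5 degrees per minute.
Time elapsed: 8:41 - 3:54 = 287 minutes
Angular displacement: 287 x 0.5 = 143.5 degrees

Final answer: 143.5 degrees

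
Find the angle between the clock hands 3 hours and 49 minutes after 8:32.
First find the time 3 hours and 49 minutes after 8:32.
Total minutes: 8 x 60 + 32 + 3 x 60 + 49 = 741.
741 mod 720 = 21 minutes = 12:21.
Now compute the angle at 12:21:
Hour hand: 0 x 30 + 21 x 0.5 = 10.5 degrees
Minute hand: 21 x 6 = 126 degrees
Difference: |10.5 - 126| = 115.5 degrees
The angle is 115.5 degrees

Final answer: 115.5 degrees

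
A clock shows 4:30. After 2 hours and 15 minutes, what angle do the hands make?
First find the time 2 hours and 15 minutes after 4:30.
Total minutes: 4 x 60 + 30 + 2 x 60 + 15 = 405.
405 mod 720 = 405 minutes = 6:45.
Now compute the angle at 6:45:
Hour hand: 6 x 30 + 45 x 0.5 = 202.5 degrees
Minute hand: 45 x 6 = 270 degrees
Difference: |202.5 - 270| = 67.5 degrees
The angle is 67.5 degrees

Final answer: 67.5 degrees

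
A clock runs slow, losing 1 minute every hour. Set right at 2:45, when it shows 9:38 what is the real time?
For every 60 true minutes, the faulty clock advances 59 minutes, so 1 faulty-clock minute corresponds to 60/59 true minutes.
From 2:45 to 9:38 on the faulty dial is 413 minutes.
True elapsed: 413 x 60/59 = 420 minutes = 7 hours.
True time: 2:45 + 7 hours = 9:45.

Final answer: 9:45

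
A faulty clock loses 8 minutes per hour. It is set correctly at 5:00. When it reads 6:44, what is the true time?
For every 60 true minutes, the faulty clock advances 52 minutes, so 1 faulty-clock minute corresponds to 60/52 true minutes.
From 5:00 to 6:44 on the faulty dial is 104 minutes.
True elapsed: 104 x 60/52 = 120 minutes = 2 hours.
True time: 5:00 + 2 hours = 7:00.

Final answer: 7:00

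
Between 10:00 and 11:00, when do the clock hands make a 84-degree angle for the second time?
At t minutes past 10:00, the hour hand is at 30 x 10 + 0.5t degrees and the minute hand is at 6t degrees.
The smaller angle between them is 84 degrees when |30H - 5.5t| = 84 or |30H - 5.5t| = 276.
With H = 10, solve 30 x 10 - 5.5t = +/- target for each target:
  t = (30 x 10 - 84) / 5.5 = 39.27
  t = (30 x 10 + 84) / 5.5 = 69.82 (outside (0, 60))
  t = (30 x 10 - 276) / 5.5 = 4.36
  t = (30 x 10 + 276) / 5.5 = 104.73 (outside (0, 60))
Valid solutions in (0, 60): {4.36, 39.27} minutes.
The second occurrence is t = 39.27 minutes.
The hands form a 84-degree angle at 39.27 minutes past 10:00.

Final answer: 39.27 minutes past 10:00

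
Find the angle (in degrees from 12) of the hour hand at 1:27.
The hour hand moves 30 degrees per hour and 0.5 degrees per minute.
At 1:27: (1) x 30 + 27 x 0.5 = 30 + 13.5 = 43.5 degrees

Final answer: 43.5 degrees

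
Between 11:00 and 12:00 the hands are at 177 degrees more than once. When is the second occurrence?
At t minutes past 11:00, the hour hand is at 30 x 11 + 0.5t degrees and the minute hand is at 6t degrees.
The smaller angle between them is 177 degrees when |30H - 5.5t| = 177 or |30H - 5.5t| = 183.
With H = 11, solve 30 x 11 - 5.5t = +/- target for each target:
  t = (30 x 11 - 177) / 5.5 = 27.82
  t = (30 x 11 + 177) / 5.5 = 92.18 (outside (0, 60))
  t = (30 x 11 - 183) / 5.5 = 26.73
  t = (30 x 11 + 183) / 5.5 = 93.27 (outside (0, 60))
Valid solutions in (0, 60): {26.73, 27.82} minutes.
The second occurrence is t = 27.82 minutes.
The hands form a 177-degree angle at 27.82 minutes past 11:00.

Final answer: 27.82 minutes past 11:00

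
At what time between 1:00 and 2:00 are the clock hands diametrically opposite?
For hands to be 180 degrees apart: |30H - 5.5t| = 180
With H = 1: t = (30 x 1 + 180)/5.5 = 38.18 or t = (30 x 1 - 180)/5.5 = -27.27
First valid solution (0 < t < 60): t = 38.18 minutes
The hands are opposite at 38.18 minutes past 1:00.

Final answer: 38.18 minutes past 1:00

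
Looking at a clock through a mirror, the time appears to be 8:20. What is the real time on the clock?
Reflection across the vertical (12-6) axis maps a hand at angle A degrees to (360 - A) degrees, which sends a reading of T minutes past 12:00 to (720 - T) minutes past 12:00.
Mirror reads 8:20 = 500 minutes past 12:00.
Actual time: (720 - 500) mod 720 = 220 minutes = 3:40.

Final answer: 3:40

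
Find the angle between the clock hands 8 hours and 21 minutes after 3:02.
First find the time 8 hours and 21 minutes after 3:02.
Total minutes: 3 x 60 + 2 + 8 x 60 + 21 = 683.
683 mod 720 = 683 minutes = 11:23.
Now compute the angle at 11:23:
Hour hand: 11 x 30 + 23 x 0.5 = 341.5 degrees
Minute hand: 23 x 6 = 138 degrees
Difference: |341.5 - 138| = 203.5 degrees
Smaller angle: 360 - 203.5 = 156.5 degrees

Final answer: 156.5 degrees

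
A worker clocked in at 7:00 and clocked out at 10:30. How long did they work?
From 7:00 to 10:30:
(10 x 60 + 30) - (7 x 60 + 0) = 630 - 420 = 210 minutes
= 3 hours and 30 minutes

Final answer: 3 hours and 30 minutes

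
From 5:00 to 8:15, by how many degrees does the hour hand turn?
The hour hand moves 0.5 degrees per minute.
Time elapsed: 8:15 - 5:00 = 195 minutes
Angular displacement: 195 x 0.5 = 97.5 degrees

Final answer: 97.5 degrees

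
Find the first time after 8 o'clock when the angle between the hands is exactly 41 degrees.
At t minutes past 8:00, the hour hand is at 30 x 8 + 0.5t degrees and the minute hand is at 6t degrees.
The smaller angle between them is 41 degrees when |30H - 5.5t| = 41 or |30H - 5.5t| = 319.
With H = 8, solve 30 x 8 - 5.5t = +/- target for each target:
  t = (30 x 8 - 41) / 5.5 = 36.18
  t = (30 x 8 + 41) / 5.5 = 51.09
  t = (30 x 8 - 319) / 5.5 = -14.36 (outside (0, 60))
  t = (30 x 8 + 319) / 5.5 = 101.64 (outside (0, 60))
Valid solutions in (0, 60): {36.18, 51.09} minutes.
The first occurrence is t = 36.18 minutes.
The hands form a 41-degree angle at 36.18 minutes past 8:00.

Final answer: 36.18 minutes past 8:00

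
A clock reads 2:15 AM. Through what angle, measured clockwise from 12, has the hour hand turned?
The hour hand moves 30 degrees per hour and 0.5 degrees per minute.
At 2:15: (2) x 30 + 15 x 0.5 = 60 + 7.5 = 67.5 degrees

Final answer: 67.5 degrees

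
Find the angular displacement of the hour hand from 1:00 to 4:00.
The hour hand moves 0.5 degrees per minute.
Time elapsed: 4:00 - 1:00 = 180 minutes
Angular displacement: 180 x 0.5 = 90 degrees

Final answer: 90 degrees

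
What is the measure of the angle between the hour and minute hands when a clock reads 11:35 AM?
Hour hand position: 11 x 30 + 35 x 0.5 = 347.5 degrees
Minute hand position: 35 x 6 = 210 degrees
Difference: |347.5 - 210| = 137.5 degrees
The angle between the hands is 137.5 degrees

Final answer: 137.5 degrees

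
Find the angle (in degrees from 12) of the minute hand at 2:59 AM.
The minute hand moves 6 degrees per minute.
At 2:59: 59 x 6 = 354 degrees

Final answer: 354 degrees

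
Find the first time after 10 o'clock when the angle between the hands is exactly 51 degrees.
At t minutes past 10:00, the hour hand is at 30 x 10 + 0.5t degrees and the minute hand is at 6t degrees.
The smaller angle between them is 51 degrees when |30H - 5.5t| = 51 or |30H - 5.5t| = 309.
With H = 10, solve 30 x 10 - 5.5t = +/- target for each target:
  t = (30 x 10 - 51) / 5.5 = 45.27
  t = (30 x 10 + 51) / 5.5 = 63.82 (outside (0, 60))
  t = (30 x 10 - 309) / 5.5 = -1.64 (outside (0, 60))
  t = (30 x 10 + 309) / 5.5 = 110.73 (outside (0, 60))
Valid solutions in (0, 60): {45.27} minutes.
The first occurrence is t = 45.27 minutes.
The hands form a 51-degree angle at 45.27 minutes past 10:00.

Final answer: 45.27 minutes past 10:00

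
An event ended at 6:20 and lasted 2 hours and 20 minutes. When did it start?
Starting time: 6:20 = 380 total minutes past 12:00
Subtracting: 2 hours and 20 minutes = 140 minutes
380 - 140 = 240 minutes
= 4 hours past 12:00 = 4:00

Final answer: 4:00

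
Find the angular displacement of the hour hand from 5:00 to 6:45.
The hour hand moves 0.5 degrees per minute.
Time elapsed: 6:45 - 5:00 = 105 minutes
Angular displacement: 105 x 0.5 = 52.5 degrees

Final answer: 52.5 degrees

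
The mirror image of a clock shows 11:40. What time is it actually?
Reflection across the vertical (12-6) axis maps a hand at angle A degrees to (360 - A) degrees, which sends a reading of T minutes past 12:00 to (720 - T) minutes past 12:00.
Mirror reads 11:40 = 700 minutes past 12:00.
Actual time: (720 - 700) mod 720 = 20 minutes = 12:20.

Final answer: 12:20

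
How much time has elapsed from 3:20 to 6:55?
From 3:20 to 6:55:
(6 x 60 + 55) - (3 x 60 + 20) = 415 - 200 = 215 minutes
= 3 hours and 35 minutes

Final answer: 3 hours and 35 minutes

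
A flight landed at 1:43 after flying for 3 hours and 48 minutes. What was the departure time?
Starting time: 1:43 = 103 total minutes past 12:00
Subtracting: 3 hours and 48 minutes = 228 minutes
103 - 228 = -125 (negative, add 12 hours = 720) = 595 minutes
= 9 hours and 55 minutes past 12:00 = 9:55

Final answer: 9:55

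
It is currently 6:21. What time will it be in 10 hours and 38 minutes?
Starting time: 6:21
Adding 38 minutes to 21 minutes: 21 + 38 = 59 minutes
Adding 10 hours: 6 + 10 = 16 - 12 = 4
Final time: 4:59

Final answer: 4:59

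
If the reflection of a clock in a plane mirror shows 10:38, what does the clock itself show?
Reflection across the vertical (12-6) axis maps a hand at angle A degrees to (360 - A) degrees, which sends a reading of T minutes past 12:00 to (720 - T) minutes past 12:00.
Mirror reads 10:38 = 638 minutes past 12:00.
Actual time: (720 - 638) mod 720 = 82 minutes = 1:22.

Final answer: 1:22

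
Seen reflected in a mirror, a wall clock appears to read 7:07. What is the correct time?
Reflection across the vertical (12-6) axis maps a hand at angle A degrees to (360 - A) degrees, which sends a reading of T minutes past 12:00 to (720 - T) minutes past 12:00.
Mirror reads 7:07 = 427 minutes past 12:00.
Actual time: (720 - 427) mod 720 = 293 minutes = 4:53.

Final answer: 4:53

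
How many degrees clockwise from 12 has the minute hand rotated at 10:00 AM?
The minute hand moves 6 degrees per minute.
At 10:00: 0 x 6 = 0 degrees

Final answer: 0 degrees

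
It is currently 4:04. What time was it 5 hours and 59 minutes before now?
Starting time: 4:04 = 244 total minutes past 12:00
Subtracting: 5 hours and 59 minutes = 359 minutes
244 - 359 = -115 (negative, add 12 hours = 720) = 605 minutes
= 10 hours and 5 minutes past 12:00 = 10:05

Final answer: 10:05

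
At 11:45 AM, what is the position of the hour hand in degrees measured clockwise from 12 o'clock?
The hour hand moves 30 degrees per hour and 0.5 degrees per minute.
At 11:45: (11) x 30 + 45 x 0.5 = 330 + 22.5 = 352.5 degrees

Final answer: 352.5 degrees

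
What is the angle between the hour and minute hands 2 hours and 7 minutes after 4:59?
First find the time 2 hours and 7 minutes after 4:59.
Total minutes: 4 x 60 + 59 + 2 x 60 + 7 = 426.
426 mod 720 = 426 minutes = 7:06.
Now compute the angle at 7:06:
Hour hand: 7 x 30 + 6 x 0.5 = 213 degrees
Minute hand: 6 x 6 = 36 degrees
Difference: |213 - 36| = 177 degrees
The angle is 177 degrees

Final answer: 177 degrees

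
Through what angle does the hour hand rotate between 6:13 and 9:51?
The hour hand moves 0.5 degrees per minute.
Time elapsed: 9:51 - 6:13 = 218 minutes
Angular displacement: 218 x 0.5 = 109 degrees

Final answer: 109 degrees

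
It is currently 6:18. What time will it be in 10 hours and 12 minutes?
Starting time: 6:18
Adding 12 minutes to 18 minutes: 18 + 12 = 30 minutes
Adding 10 hours: 6 + 10 = 16 - 12 = 4
Final time: 4:30

Final answer: 4:30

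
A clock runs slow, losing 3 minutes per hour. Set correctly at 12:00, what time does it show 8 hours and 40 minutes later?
For every 60 true minutes, the faulty clock advances 60 - 3 = 57 minutes.
True elapsed: 8 hours and 40 minutes = 520 minutes.
Faulty clock advances: 520 x 57/60 = 494 minutes (drift: 26 minutes behind).
Shown time: 12:00 + 494 minutes = 8:14.

Final answer: 8:14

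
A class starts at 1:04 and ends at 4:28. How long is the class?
From 1:04 to 4:28:
(4 x 60 + 28) - (1 x 60 + 4) = 268 - 64 = 204 minutes
= 3 hours and 24 minutes

Final answer: 3 hours and 24 minutes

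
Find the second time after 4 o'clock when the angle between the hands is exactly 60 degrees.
At t minutes past 4:00, the hour hand is at 30 x 4 + 0.5t degrees and the minute hand is at 6t degrees.
The smaller angle between them is 60 degrees when |30H - 5.5t| = 60 or |30H - 5.5t| = 300.
With H = 4, solve 30 x 4 - 5.5t = +/- target for each target:
  t = (30 x 4 - 60) / 5.5 = 10.91
  t = (30 x 4 + 60) / 5.5 = 32.73
  t = (30 x 4 - 300) / 5.5 = -32.73 (outside (0, 60))
  t = (30 x 4 + 300) / 5.5 = 76.36 (outside (0, 60))
Valid solutions in (0, 60): {10.91, 32.73} minutes.
The second occurrence is t = 32.73 minutes.
The hands form a 60-degree angle at 32.73 minutes past 4:00.

Final answer: 32.73 minutes past 4:00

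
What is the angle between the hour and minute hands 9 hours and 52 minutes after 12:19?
First find the time 9 hours and 52 minutes after 12:19.
Total minutes: 12 x 60 + 19 + 9 x 60 + 52 = 1331.
1331 mod 720 = 611 minutes = 10:11.
Now compute the angle at 10:11:
Hour hand: 10 x 30 + 11 x 0.5 = 305.5 degrees
Minute hand: 11 x 6 = 66 degrees
Difference: |305.5 - 66| = 239.5 degrees
Smaller angle: 360 - 239.5 = 120.5 degrees

Final answer: 120.5 degrees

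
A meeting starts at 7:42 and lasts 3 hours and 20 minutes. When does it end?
Starting time: 7:42
Adding 20 minutes to 42 minutes: 42 + 20 = 62 minutes = 1 hour and 2 minutes
Adding 3 hours: 7 + 3 + 1 (carry) = 11
Final time: 11:02

Final answer: 11:02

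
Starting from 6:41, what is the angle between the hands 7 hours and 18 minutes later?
First find the time 7 hours and 18 minutes after 6:41.
Total minutes: 6 x 60 + 41 + 7 x 60 + 18 = 839.
839 mod 720 = 119 minutes = 1:59.
Now compute the angle at 1:59:
Hour hand: 1 x 30 + 59 x 0.5 = 59.5 degrees
Minute hand: 59 x 6 = 354 degrees
Difference: |59.5 - 354| = 294.5 degrees
Smaller angle: 360 - 294.5 = 65.5 degrees

Final answer: 65.5 degrees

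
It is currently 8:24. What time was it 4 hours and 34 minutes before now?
Starting time: 8:24 = 504 total minutes past 12:00
Subtracting: 4 hours and 34 minutes = 274 minutes
504 - 274 = 230 minutes
= 3 hours and 50 minutes past 12:00 = 3:50

Final answer: 3:50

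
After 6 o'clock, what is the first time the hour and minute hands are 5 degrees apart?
At t minutes past 6:00, the hour hand is at 30 x 6 + 0.5t degrees and the minute hand is at 6t degrees.
The smaller angle between them is 5 degrees when |30H - 5.5t| = 5 or |30H - 5.5t| = 355.
With H = 6, solve 30 x 6 - 5.5t = +/- target for each target:
  t = (30 x 6 - 5) / 5.5 = 31.82
  t = (30 x 6 + 5) / 5.5 = 33.64
  t = (30 x 6 - 355) / 5.5 = -31.82 (outside (0, 60))
  t = (30 x 6 + 355) / 5.5 = 97.27 (outside (0, 60))
Valid solutions in (0, 60): {31.82, 33.64} minutes.
The first occurrence is t = 31.82 minutes.
The hands form a 5-degree angle at 31.82 minutes past 6:00.

Final answer: 31.82 minutes past 6:00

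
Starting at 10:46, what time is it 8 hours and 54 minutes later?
Starting time: 10:46
Adding 54 minutes to 46 minutes: 46 + 54 = 100 minutes = 1 hour and 40 minutes
Adding 8 hours: 10 + 8 + 1 (carry) = 19 - 12 = 7
Final time: 7:40

Final answer: 7:40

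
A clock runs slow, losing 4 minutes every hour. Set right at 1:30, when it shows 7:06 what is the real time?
For every 60 true minutes, the faulty clock advances 56 minutes, so 1 faulty-clock minute corresponds to 60/56 true minutes.
From 1:30 to 7:06 on the faulty dial is 336 minutes.
True elapsed: 336 x 60/56 = 360 minutes = 6 hours.
True time: 1:30 + 6 hours = 7:30.

Final answer: 7:30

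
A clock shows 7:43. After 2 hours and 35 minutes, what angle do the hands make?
First find the time 2 hours and 35 minutes after 7:43.
Total minutes: 7 x 60 + 43 + 2 x 60 + 35 = 618.
618 mod 720 = 618 minutes = 10:18.
Now compute the angle at 10:18:
Hour hand: 10 x 30 + 18 x 0.5 = 309 degrees
Minute hand: 18 x 6 = 108 degrees
Difference: |309 - 108| = 201 degrees
Smaller angle: 360 - 201 = 159 degrees

Final answer: 159 degrees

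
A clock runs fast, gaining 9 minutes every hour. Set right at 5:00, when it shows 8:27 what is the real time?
For every 60 true minutes, the faulty clock advances 69 minutes, so 1 faulty-clock minute corresponds to 60/69 true minutes.
From 5:00 to 8:27 on the faulty dial is 207 minutes.
True elapsed: 207 x 60/69 = 180 minutes = 3 hours.
True time: 5:00 + 3 hours = 8:00.

Final answer: 8:00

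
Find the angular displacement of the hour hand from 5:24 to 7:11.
The hour hand moves 0.5 degrees per minute.
Time elapsed: 7:11 - 5:24 = 107 minutes
Angular displacement: 107 x 0.5 = 53.5 degrees

Final answer: 53.5 degrees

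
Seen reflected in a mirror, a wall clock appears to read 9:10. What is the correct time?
Reflection across the vertical (12-6) axis maps a hand at angle A degrees to (360 - A) degrees, which sends a reading of T minutes past 12:00 to (720 - T) minutes past 12:00.
Mirror reads 9:10 = 550 minutes past 12:00.
Actual time: (720 - 550) mod 720 = 170 minutes = 2:50.

Final answer: 2:50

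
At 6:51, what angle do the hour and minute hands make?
Hour hand position: 6 x 30 + 51 x 0.5 = 205.5 degrees
Minute hand position: 51 x 6 = 306 degrees
Difference: |205.5 - 306| = 100.5 degrees
The angle between the hands is 100.5 degrees

Final answer: 100.5 degrees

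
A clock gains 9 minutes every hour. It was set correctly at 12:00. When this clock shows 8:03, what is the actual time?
For every 60 true minutes, the faulty clock advances 69 minutes, so 1 faulty-clock minute corresponds to 60/69 true minutes.
From 12:00 to 8:03 on the faulty dial is 483 minutes.
True elapsed: 483 x 60/69 = 420 minutes = 7 hours.
True time: 12:00 + 7 hours = 7:00.

Final answer: 7:00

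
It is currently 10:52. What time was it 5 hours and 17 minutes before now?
Starting time: 10:52 = 652 total minutes past 12:00
Subtracting: 5 hours and 17 minutes = 317 minutes
652 - 317 = 335 minutes
= 5 hours and 35 minutes past 12:00 = 5:35

Final answer: 5:35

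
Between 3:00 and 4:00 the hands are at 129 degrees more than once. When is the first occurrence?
At t minutes past 3:00, the hour hand is at 30 x 3 + 0.5t degrees and the minute hand is at 6t degrees.
The smaller angle between them is 129 degrees when |30H - 5.5t| = 129 or |30H - 5.5t| = 231.
With H = 3, solve 30 x 3 - 5.5t = +/- target for each target:
  t = (30 x 3 - 129) / 5.5 = -7.09 (outside (0, 60))
  t = (30 x 3 + 129) / 5.5 = 39.82
  t = (30 x 3 - 231) / 5.5 = -25.64 (outside (0, 60))
  t = (30 x 3 + 231) / 5.5 = 58.36
Valid solutions in (0, 60): {39.82, 58.36} minutes.
The first occurrence is t = 39.82 minutes.
The hands form a 129-degree angle at 39.82 minutes past 3:00.

Final answer: 39.82 minutes past 3:00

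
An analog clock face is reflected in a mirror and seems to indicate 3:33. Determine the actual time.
Reflection across the vertical (12-6) axis maps a hand at angle A degrees to (360 - A) degrees, which sends a reading of T minutes past 12:00 to (720 - T) minutes past 12:00.
Mirror reads 3:33 = 213 minutes past 12:00.
Actual time: (720 - 213) mod 720 = 507 minutes = 8:27.

Final answer: 8:27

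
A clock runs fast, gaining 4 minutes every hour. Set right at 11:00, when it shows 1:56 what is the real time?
For every 60 true minutes, the faulty clock advances 64 minutes, so 1 faulty-clock minute corresponds to 60/64 true minutes.
From 11:00 to 1:56 on the faulty dial is 176 minutes.
True elapsed: 176 x 60/64 = 165 minutes = 2 hours and 45 minutes.
True time: 11:00 + 2 hours and 45 minutes = 1:45.

Final answer: 1:45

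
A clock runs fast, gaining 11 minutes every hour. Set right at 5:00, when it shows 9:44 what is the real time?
For every 60 true minutes, the faulty clock advances 71 minutes, so 1 faulty-clock minute corresponds to 60/71 true minutes.
From 5:00 to 9:44 on the faulty dial is 284 minutes.
True elapsed: 284 x 60/71 = 240 minutes = 4 hours.
True time: 5:00 + 4 hours = 9:00.

Final answer: 9:00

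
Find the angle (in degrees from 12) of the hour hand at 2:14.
The hour hand moves 30 degrees per hour and 0.5 degrees per minute.
At 2:14: (2) x 30 + 14 x 0.5 = 60 + 7 = 67 degrees

Final answer: 67 degrees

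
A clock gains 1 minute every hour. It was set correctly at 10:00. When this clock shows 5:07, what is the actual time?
For every 60 true minutes, the faulty clock advances 61 minutes, so 1 faulty-clock minute corresponds to 60/61 true minutes.
From 10:00 to 5:07 on the faulty dial is 427 minutes.
True elapsed: 427 x 60/61 = 420 minutes = 7 hours.
True time: 10:00 + 7 hours = 5:00.

Final answer: 5:00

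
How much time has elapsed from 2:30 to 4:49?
From 2:30 to 4:49:
(4 x 60 + 49) - (2 x 60 + 30) = 289 - 150 = 139 minutes
= 2 hours and 19 minutes

Final answer: 2 hours and 19 minutes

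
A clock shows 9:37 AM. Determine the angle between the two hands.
Hour hand position: 9 x 30 + 37 x 0.5 = 288.5 degrees
Minute hand position: 37 x 6 = 222 degrees
Difference: |288.5 - 222| = 66.5 degrees
The angle between the hands is 66.5 degrees

Final answer: 66.5 degrees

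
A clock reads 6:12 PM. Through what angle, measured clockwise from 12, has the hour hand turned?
The hour hand moves 30 degrees per hour and 0.5 degrees per minute.
At 6:12: (6) x 30 + 12 x 0.5 = 180 + 6 = 186 degrees

Final answer: 186 degrees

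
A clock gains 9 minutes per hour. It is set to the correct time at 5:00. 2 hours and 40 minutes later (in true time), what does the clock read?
For every 60 true minutes, the faulty clock advances 60 + 9 = 69 minutes.
True elapsed: 2 hours and 40 minutes = 160 minutes.
Faulty clock advances: 160 x 69/60 = 184 minutes (drift: 24 minutes ahead).
Shown time: 5:00 + 184 minutes = 8:04.

Final answer: 8:04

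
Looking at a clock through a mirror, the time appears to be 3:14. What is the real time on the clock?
Reflection across the vertical (12-6) axis maps a hand at angle A degrees to (360 - A) degrees, which sends a reading of T minutes past 12:00 to (720 - T) minutes past 12:00.
Mirror reads 3:14 = 194 minutes past 12:00.
Actual time: (720 - 194) mod 720 = 526 minutes = 8:46.

Final answer: 8:46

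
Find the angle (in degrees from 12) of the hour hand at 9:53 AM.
The hour hand moves 30 degrees per hour and 0.5 degrees per minute.
At 9:53: (9) x 30 + 53 x 0.5 = 270 + 26.5 = 296.5 degrees

Final answer: 296.5 degrees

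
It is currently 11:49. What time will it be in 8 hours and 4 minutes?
Starting time: 11:49
Adding 4 minutes to 49 minutes: 49 + 4 = 53 minutes
Adding 8 hours: 11 + 8 = 19 - 12 = 7
Final time: 7:53

Final answer: 7:53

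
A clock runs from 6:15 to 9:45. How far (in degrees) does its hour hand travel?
The hour hand moves 0.5 degrees per minute.
Time elapsed: 9:45 - 6:15 = 210 minutes
Angular displacement: 210 x 0.5 = 105 degrees

Final answer: 105 degrees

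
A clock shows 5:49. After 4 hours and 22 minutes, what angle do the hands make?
First find the time 4 hours and 22 minutes after 5:49.
Total minutes: 5 x 60 + 49 + 4 x 60 + 22 = 611.
611 mod 720 = 611 minutes = 10:11.
Now compute the angle at 10:11:
Hour hand: 10 x 30 + 11 x 0.5 = 305.5 degrees
Minute hand: 11 x 6 = 66 degrees
Difference: |305.5 - 66| = 239.5 degrees
Smaller angle: 360 - 239.5 = 120.5 degrees

Final answer: 120.5 degrees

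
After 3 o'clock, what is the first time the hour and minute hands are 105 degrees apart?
At t minutes past 3:00, the hour hand is at 30 x 3 + 0.5t degrees and the minute hand is at 6t degrees.
The smaller angle between them is 105 degrees when |30H - 5.5t| = 105 or |30H - 5.5t| = 255.
With H = 3, solve 30 x 3 - 5.5t = +/- target for each target:
  t = (30 x 3 - 105) / 5.5 = -2.73 (outside (0, 60))
  t = (30 x 3 + 105) / 5.5 = 35.45
  t = (30 x 3 - 255) / 5.5 = -30 (outside (0, 60))
  t = (30 x 3 + 255) / 5.5 = 62.73 (outside (0, 60))
Valid solutions in (0, 60): {35.45} minutes.
The first occurrence is t = 35.45 minutes.
The hands form a 105-degree angle at 35.45 minutes past 3:00.

Final answer: 35.45 minutes past 3:00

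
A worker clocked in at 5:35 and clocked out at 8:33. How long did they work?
From 5:35 to 8:33:
(8 x 60 + 33) - (5 x 60 + 35) = 513 - 335 = 178 minutes
= 2 hours and 58 minutes

Final answer: 2 hours and 58 minutes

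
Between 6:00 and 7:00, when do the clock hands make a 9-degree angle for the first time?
At t minutes past 6:00, the hour hand is at 30 x 6 + 0.5t degrees and the minute hand is at 6t degrees.
The smaller angle between them is 9 degrees when |30H - 5.5t| = 9 or |30H - 5.5t| = 351.
With H = 6, solve 30 x 6 - 5.5t = +/- target for each target:
  t = (30 x 6 - 9) / 5.5 = 31.09
  t = (30 x 6 + 9) / 5.5 = 34.36
  t = (30 x 6 - 351) / 5.5 = -31.09 (outside (0, 60))
  t = (30 x 6 + 351) / 5.5 = 96.55 (outside (0, 60))
Valid solutions in (0, 60): {31.09, 34.36} minutes.
The first occurrence is t = 31.09 minutes.
The hands form a 9-degree angle at 31.09 minutes past 6:00.

Final answer: 31.09 minutes past 6:00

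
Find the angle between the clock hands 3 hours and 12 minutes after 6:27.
First find the time 3 hours and 12 minutes after 6:27.
Total minutes: 6 x 60 + 27 + 3 x 60 + 12 = 579.
579 mod 720 = 579 minutes = 9:39.
Now compute the angle at 9:39:
Hour hand: 9 x 30 + 39 x 0.5 = 289.5 degrees
Minute hand: 39 x 6 = 234 degrees
Difference: |289.5 - 234| = 55.5 degrees
The angle is 55.5 degrees

Final answer: 55.5 degrees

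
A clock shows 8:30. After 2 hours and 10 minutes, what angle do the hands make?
First find the time 2 hours and 10 minutes after 8:30.
Total minutes: 8 x 60 + 30 + 2 x 60 + 10 = 640.
640 mod 720 = 640 minutes = 10:40.
Now compute the angle at 10:40:
Hour hand: 10 x 30 + 40 x 0.5 = 320 degrees
Minute hand: 40 x 6 = 240 degrees
Difference: |320 - 240| = 80 degrees
The angle is 80 degrees

Final answer: 80 degrees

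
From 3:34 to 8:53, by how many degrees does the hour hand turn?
The hour hand moves 0.5 degrees per minute.
Time elapsed: 8:53 - 3:34 = 319 minutes
Angular displacement: 319 x 0.5 = 159.5 degrees

Final answer: 159.5 degrees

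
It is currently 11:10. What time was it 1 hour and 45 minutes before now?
Starting time: 11:10 = 670 total minutes past 12:00
Subtracting: 1 hour and 45 minutes = 105 minutes
670 - 105 = 565 minutes
= 9 hours and 25 minutes past 12:00 = 9:25

Final answer: 9:25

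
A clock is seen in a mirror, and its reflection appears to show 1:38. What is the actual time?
Reflection across the vertical (12-6) axis maps a hand at angle A degrees to (360 - A) degrees, which sends a reading of T minutes past 12:00 to (720 - T) minutes past 12:00.
Mirror reads 1:38 = 98 minutes past 12:00.
Actual time: (720 - 98) mod 720 = 622 minutes = 10:22.

Final answer: 10:22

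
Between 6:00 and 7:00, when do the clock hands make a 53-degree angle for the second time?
At t minutes past 6:00, the hour hand is at 30 x 6 + 0.5t degrees and the minute hand is at 6t degrees.
The smaller angle between them is 53 degrees when |30H - 5.5t| = 53 or |30H - 5.5t| = 307.
With H = 6, solve 30 x 6 - 5.5t = +/- target for each target:
  t = (30 x 6 - 53) / 5.5 = 23.09
  t = (30 x 6 + 53) / 5.5 = 42.36
  t = (30 x 6 - 307) / 5.5 = -23.09 (outside (0, 60))
  t = (30 x 6 + 307) / 5.5 = 88.55 (outside (0, 60))
Valid solutions in (0, 60): {23.09, 42.36} minutes.
The second occurrence is t = 42.36 minutes.
The hands form a 53-degree angle at 42.36 minutes past 6:00.

Final answer: 42.36 minutes past 6:00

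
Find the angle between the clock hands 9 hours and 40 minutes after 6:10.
First find the time 9 hours and 40 minutes after 6:10.
Total minutes: 6 x 60 + 10 + 9 x 60 + 40 = 950.
950 mod 720 = 230 minutes = 3:50.
Now compute the angle at 3:50:
Hour hand: 3 x 30 + 50 x 0.5 = 115 degrees
Minute hand: 50 x 6 = 300 degrees
Difference: |115 - 300| = 185 degrees
Smaller angle: 360 - 185 = 175 degrees

Final answer: 175 degrees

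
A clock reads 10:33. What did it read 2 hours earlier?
Starting time: 10:33 = 633 total minutes past 12:00
Subtracting: 2 hours = 120 minutes
633 - 120 = 513 minutes
= 8 hours and 33 minutes past 12:00 = 8:33

Final answer: 8:33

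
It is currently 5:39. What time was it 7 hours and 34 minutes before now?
Starting time: 5:39 = 339 total minutes past 12:00
Subtracting: 7 hours and 34 minutes = 454 minutes
339 - 454 = -115 (negative, add 12 hours = 720) = 605 minutes
= 10 hours and 5 minutes past 12:00 = 10:05

Final answer: 10:05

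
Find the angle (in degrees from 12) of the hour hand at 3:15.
The hour hand moves 30 degrees per hour and 0.5 degrees per minute.
At 3:15: (3) x 30 + 15 x 0.5 = 90 + 7.5 = 97.5 degrees

Final answer: 97.5 degrees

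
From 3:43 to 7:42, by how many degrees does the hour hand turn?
The hour hand moves 0.5 degrees per minute.
Time elapsed: 7:42 - 3:43 = 239 minutes
Angular displacement: 239 x 0.5 = 119.5 degrees

Final answer: 119.5 degrees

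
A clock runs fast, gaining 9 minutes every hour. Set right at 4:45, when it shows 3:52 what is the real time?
For every 60 true minutes, the faulty clock advances 69 minutes, so 1 faulty-clock minute corresponds to 60/69 true minutes.
From 4:45 to 3:52 on the faulty dial is 667 minutes.
True elapsed: 667 x 60/69 = 580 minutes = 9 hours and 40 minutes.
True time: 4:45 + 9 hours and 40 minutes = 2:25.

Final answer: 2:25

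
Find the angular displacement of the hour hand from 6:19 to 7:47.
The hour hand moves 0.5 degrees per minute.
Time elapsed: 7:47 - 6:19 = 88 minutes
Angular displacement: 88 x 0.5 = 44 degrees

Final answer: 44 degrees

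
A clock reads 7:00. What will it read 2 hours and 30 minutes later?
Starting time: 7:00
Adding 30 minutes to 0 minutes: 0 + 30 = 30 minutes
Adding 2 hours: 7 + 2 = 9
Final time: 9:30

Final answer: 9:30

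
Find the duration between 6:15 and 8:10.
From 6:15 to 8:10:
(8 x 60 + 10) - (6 x 60 + 15) = 490 - 375 = 115 minutes
= 1 hour and 55 minutes

Final answer: 1 hour and 55 minutes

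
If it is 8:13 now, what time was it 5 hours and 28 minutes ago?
Starting time: 8:13 = 493 total minutes past 12:00
Subtracting: 5 hours and 28 minutes = 328 minutes
493 - 328 = 165 minutes
= 2 hours and 45 minutes past 12:00 = 2:45

Final answer: 2:45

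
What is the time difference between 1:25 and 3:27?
From 1:25 to 3:27:
(3 x 60 + 27) - (1 x 60 + 25) = 207 - 85 = 122 minutes
= 2 hours and 2 minutes

Final answer: 2 hours and 2 minutes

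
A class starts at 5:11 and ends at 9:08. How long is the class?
From 5:11 to 9:08:
(9 x 60 + 8) - (5 x 60 + 11) = 548 - 311 = 237 minutes
= 3 hours and 57 minutes

Final answer: 3 hours and 57 minutes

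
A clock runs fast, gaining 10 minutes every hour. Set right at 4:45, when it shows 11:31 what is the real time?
For every 60 true minutes, the faulty clock advances 70 minutes, so 1 faulty-clock minute corresponds to 60/70 true minutes.
From 4:45 to 11:31 on the faulty dial is 406 minutes.
True elapsed: 406 x 60/70 = 348 minutes = 5 hours and 48 minutes.
True time: 4:45 + 5 hours and 48 minutes = 10:33.

Final answer: 10:33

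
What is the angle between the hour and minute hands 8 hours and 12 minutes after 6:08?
First find the time 8 hours and 12 minutes after 6:08.
Total minutes: 6 x 60 + 8 + 8 x 60 + 12 = 860.
860 mod 720 = 140 minutes = 2:20.
Now compute the angle at 2:20:
Hour hand: 2 x 30 + 20 x 0.5 = 70 degrees
Minute hand: 20 x 6 = 120 degrees
Difference: |70 - 120| = 50 degrees
The angle is 50 degrees

Final answer: 50 degrees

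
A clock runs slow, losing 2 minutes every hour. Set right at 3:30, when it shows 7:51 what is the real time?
For every 60 true minutes, the faulty clock advances 58 minutes, so 1 faulty-clock minute corresponds to 60/58 true minutes.
From 3:30 to 7:51 on the faulty dial is 261 minutes.
True elapsed: 261 x 60/58 = 270 minutes = 4 hours and 30 minutes.
True time: 3:30 + 4 hours and 30 minutes = 8:00.

Final answer: 8:00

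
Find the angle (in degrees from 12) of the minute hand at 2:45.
The minute hand moves 6 degrees per minute.
At 2:45: 45 x 6 = 270 degrees

Final answer: 270 degrees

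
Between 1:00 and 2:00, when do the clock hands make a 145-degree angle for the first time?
At t minutes past 1:00, the hour hand is at 30 x 1 + 0.5t degrees and the minute hand is at 6t degrees.
The smaller angle between them is 145 degrees when |30H - 5.5t| = 145 or |30H - 5.5t| = 215.
With H = 1, solve 30 x 1 - 5.5t = +/- target for each target:
  t = (30 x 1 - 145) / 5.5 = -20.91 (outside (0, 60))
  t = (30 x 1 + 145) / 5.5 = 31.82
  t = (30 x 1 - 215) / 5.5 = -33.64 (outside (0, 60))
  t = (30 x 1 + 215) / 5.5 = 44.55
Valid solutions in (0, 60): {31.82, 44.55} minutes.
The first occurrence is t = 31.82 minutes.
The hands form a 145-degree angle at 31.82 minutes past 1:00.

Final answer: 31.82 minutes past 1:00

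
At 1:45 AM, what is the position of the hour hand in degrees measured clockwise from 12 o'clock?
The hour hand moves 30 degrees per hour and 0.5 degrees per minute.
At 1:45: (1) x 30 + 45 x 0.5 = 30 + 22.5 = 52.5 degrees

Final answer: 52.5 degrees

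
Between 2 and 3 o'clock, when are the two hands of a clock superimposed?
The minute hand gains 5.5 degrees per minute on the hour hand.
At 2:00, the hour hand is at 60 degrees and the minute hand is at 0 degrees.
The gap is 60 degrees. Time to close: 60/5.5 = 60 x 2/11 = 10.91 minutes.
The hands overlap at 10.91 minutes past 2:00.

Final answer: 10.91 minutes past 2:00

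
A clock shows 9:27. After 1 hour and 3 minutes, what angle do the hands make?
First find the time 1 hour and 3 minutes after 9:27.
Total minutes: 9 x 60 + 27 + 1 x 60 + 3 = 630.
630 mod 720 = 630 minutes = 10:30.
Now compute the angle at 10:30:
Hour hand: 10 x 30 + 30 x 0.5 = 315 degrees
Minute hand: 30 x 6 = 180 degrees
Difference: |315 - 180| = 135 degrees
The angle is 135 degrees

Final answer: 135 degrees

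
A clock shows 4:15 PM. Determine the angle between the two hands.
Hour hand position: 4 x 30 + 15 x 0.5 = 127.5 degrees
Minute hand position: 15 x 6 = 90 degrees
Difference: |127.5 - 90| = 37.5 degrees
The angle between the hands is 37.5 degrees

Final answer: 37.5 degrees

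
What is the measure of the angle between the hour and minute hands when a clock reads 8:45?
Hour hand position: 8 x 30 + 45 x 0.5 = 262.5 degrees
Minute hand position: 45 x 6 = 270 degrees
Difference: |262.5 - 270| = 7.5 degrees
The angle between the hands is 7.5 degrees

Final answer: 7.5 degrees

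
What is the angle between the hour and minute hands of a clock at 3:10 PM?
Hour hand position: 3 x 30 + 10 x 0.5 = 95 degrees
Minute hand position: 10 x 6 = 60 degrees
Difference: |95 - 60| = 35 degrees
The angle between the hands is 35 degrees

Final answer: 35 degrees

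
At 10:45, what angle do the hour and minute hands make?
Hour hand position: 10 x 30 + 45 x 0.5 = 322.5 degrees
Minute hand position: 45 x 6 = 270 degrees
Difference: |322.5 - 270| = 52.5 degrees
The angle between the hands is 52.5 degrees

Final answer: 52.5 degrees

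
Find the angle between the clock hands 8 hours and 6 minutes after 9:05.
First find the time 8 hours and 6 minutes after 9:05.
Total minutes: 9 x 60 + 5 + 8 x 60 + 6 = 1031.
1031 mod 720 = 311 minutes = 5:11.
Now compute the angle at 5:11:
Hour hand: 5 x 30 + 11 x 0.5 = 155.5 degrees
Minute hand: 11 x 6 = 66 degrees
Difference: |155.5 - 66| = 89.5 degrees
The angle is 89.5 degrees

Final answer: 89.5 degrees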